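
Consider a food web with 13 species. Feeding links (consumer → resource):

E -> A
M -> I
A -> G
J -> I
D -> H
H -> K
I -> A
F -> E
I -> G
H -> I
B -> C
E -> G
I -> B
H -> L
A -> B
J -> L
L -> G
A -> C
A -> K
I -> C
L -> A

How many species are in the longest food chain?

6 species

One longest chain: C → B → A → L → H → D.
It has 6 species and 5 links.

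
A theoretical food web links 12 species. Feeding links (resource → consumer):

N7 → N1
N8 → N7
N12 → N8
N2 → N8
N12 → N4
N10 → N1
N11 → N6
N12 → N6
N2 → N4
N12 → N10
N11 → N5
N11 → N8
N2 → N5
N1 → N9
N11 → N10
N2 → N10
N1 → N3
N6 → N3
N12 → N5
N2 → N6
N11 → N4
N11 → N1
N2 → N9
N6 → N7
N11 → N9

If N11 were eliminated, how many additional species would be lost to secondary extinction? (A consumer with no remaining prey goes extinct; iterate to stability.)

0

Remove N11.
Every predator of it retains at least one other prey: N6 still has N12, N2; N8 still has N12, N2; N5 still has N12, N2; N4 still has N12, N2; N10 still has N12, N2; N1 still has N10, N7; N9 still has N2, N1.
No consumer loses all prey, so no secondary extinctions occur.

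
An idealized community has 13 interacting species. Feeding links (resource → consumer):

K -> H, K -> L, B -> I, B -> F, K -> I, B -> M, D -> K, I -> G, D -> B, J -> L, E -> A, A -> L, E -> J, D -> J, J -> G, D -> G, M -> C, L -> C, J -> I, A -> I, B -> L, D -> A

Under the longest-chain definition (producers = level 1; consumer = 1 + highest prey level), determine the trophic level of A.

Trophic level 2

E is a producer → level 1.
A eats E (level 1); other prey at levels: D 1 → level 2.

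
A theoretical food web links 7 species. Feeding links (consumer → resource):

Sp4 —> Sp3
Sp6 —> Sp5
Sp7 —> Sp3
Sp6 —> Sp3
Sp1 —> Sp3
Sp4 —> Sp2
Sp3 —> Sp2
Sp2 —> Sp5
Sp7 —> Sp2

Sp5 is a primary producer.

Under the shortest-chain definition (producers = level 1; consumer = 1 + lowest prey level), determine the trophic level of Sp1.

Sp5 is a producer → level 1.
Sp2 eats Sp5 → level 2.
Sp3 eats Sp2 → level 3.
Sp1 eats Sp3 → level 4.
No prey of Sp1 is below level 3, so 4 is the minimum.

Trophic level 4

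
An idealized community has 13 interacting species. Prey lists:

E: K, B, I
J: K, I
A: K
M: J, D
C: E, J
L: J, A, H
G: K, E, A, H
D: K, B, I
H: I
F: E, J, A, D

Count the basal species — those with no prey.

3

Basal species (no prey listed): K, B, I.
Count: 3.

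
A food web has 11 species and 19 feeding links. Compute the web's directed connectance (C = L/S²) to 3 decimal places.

C = 0.157

The web has S = 11 species and L = 19 feeding links.
C = L / S² = 19 / 121 = 0.1570 ≈ 0.157.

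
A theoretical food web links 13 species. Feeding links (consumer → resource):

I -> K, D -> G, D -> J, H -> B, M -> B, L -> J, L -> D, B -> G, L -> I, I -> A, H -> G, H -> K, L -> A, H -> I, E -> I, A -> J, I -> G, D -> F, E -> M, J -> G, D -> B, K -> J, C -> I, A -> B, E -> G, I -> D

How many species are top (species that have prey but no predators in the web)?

Top species (has prey, but nothing eats it): C, E, H, L.
Count: 4.

4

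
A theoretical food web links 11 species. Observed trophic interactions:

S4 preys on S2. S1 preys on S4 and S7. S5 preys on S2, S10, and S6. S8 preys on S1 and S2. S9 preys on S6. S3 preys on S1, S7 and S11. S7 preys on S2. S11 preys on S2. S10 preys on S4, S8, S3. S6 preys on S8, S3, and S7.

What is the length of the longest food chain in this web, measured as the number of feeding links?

5 links

One longest chain: S2 → S7 → S1 → S3 → S6 → S5.
It has 6 species and 5 links.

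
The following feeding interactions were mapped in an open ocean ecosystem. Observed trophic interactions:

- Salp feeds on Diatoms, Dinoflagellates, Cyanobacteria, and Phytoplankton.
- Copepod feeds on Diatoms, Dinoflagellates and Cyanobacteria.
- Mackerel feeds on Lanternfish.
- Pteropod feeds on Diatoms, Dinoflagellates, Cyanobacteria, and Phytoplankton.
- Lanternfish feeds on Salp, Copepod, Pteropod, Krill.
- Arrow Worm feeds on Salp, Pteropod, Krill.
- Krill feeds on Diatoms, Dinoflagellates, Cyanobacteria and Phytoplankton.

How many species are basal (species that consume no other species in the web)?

Basal species (no prey listed): Cyanobacteria, Dinoflagellates, Diatoms, Phytoplankton.
Count: 4.

4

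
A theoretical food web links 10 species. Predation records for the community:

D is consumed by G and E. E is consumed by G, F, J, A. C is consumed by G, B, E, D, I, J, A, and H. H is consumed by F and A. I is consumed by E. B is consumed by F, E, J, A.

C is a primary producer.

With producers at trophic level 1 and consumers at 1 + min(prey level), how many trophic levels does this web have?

3

Producers (level 1): C.
Following each consumer down to its lowest-level prey: C → B → F (levels 1 through 3).
All prey of F (B 2, H 2, E 2) are at level 2 or above, so F is at level 1 + 2 = 3.
Every consumer has at least one prey at level 2 or below, so none exceeds level 3.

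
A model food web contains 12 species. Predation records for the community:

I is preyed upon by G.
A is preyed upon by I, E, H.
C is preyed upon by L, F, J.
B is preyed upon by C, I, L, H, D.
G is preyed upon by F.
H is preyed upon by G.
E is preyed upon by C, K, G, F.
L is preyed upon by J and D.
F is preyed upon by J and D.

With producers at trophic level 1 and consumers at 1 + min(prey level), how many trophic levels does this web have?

3

Producers (level 1): B, A.
Following each consumer down to its lowest-level prey: A → E → F (levels 1 through 3).
All prey of F (E 2, C 2, G 3) are at level 2 or above, so F is at level 1 + 2 = 3.
Every consumer has at least one prey at level 2 or below, so none exceeds level 3.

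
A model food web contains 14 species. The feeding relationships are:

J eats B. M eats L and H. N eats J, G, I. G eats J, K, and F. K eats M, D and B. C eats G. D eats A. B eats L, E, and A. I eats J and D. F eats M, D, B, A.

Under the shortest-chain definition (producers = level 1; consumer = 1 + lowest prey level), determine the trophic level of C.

A is a producer → level 1.
F eats A → level 2.
G eats F → level 3.
C eats G → level 4.
No prey of C is below level 3, so 4 is the minimum.

Trophic level 4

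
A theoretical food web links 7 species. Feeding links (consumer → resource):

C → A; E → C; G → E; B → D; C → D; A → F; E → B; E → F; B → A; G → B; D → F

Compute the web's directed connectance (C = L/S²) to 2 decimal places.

C = 0.22

The web has S = 7 species and L = 11 feeding links.
C = L / S² = 11 / 49 = 0.2245 ≈ 0.22.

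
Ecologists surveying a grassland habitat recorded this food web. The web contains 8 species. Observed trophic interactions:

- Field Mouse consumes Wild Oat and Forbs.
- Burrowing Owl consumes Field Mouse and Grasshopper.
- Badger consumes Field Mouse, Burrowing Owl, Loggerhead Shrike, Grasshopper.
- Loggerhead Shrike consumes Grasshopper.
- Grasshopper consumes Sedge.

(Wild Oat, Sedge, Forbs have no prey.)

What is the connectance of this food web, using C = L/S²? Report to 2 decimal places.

C = 0.16

The web has S = 8 species and L = 10 feeding links.
C = L / S² = 10 / 64 = 0.1562 ≈ 0.16.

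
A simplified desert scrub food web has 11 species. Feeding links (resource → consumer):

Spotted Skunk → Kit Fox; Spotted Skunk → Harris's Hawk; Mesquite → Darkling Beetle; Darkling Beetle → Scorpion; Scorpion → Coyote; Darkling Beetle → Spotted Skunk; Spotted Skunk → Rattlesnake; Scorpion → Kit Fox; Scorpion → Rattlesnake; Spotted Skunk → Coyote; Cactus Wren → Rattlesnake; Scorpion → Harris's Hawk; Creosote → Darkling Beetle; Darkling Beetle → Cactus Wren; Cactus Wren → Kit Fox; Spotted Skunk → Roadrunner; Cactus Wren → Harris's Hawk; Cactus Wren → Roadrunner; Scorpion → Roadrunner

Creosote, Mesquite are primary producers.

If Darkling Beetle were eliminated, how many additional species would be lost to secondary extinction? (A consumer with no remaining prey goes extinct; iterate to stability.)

Remove Darkling Beetle.
Round 1: Spotted Skunk (all prey gone), Scorpion (all prey gone), Cactus Wren (all prey gone) → extinct.
Round 2: Coyote (all prey gone), Roadrunner (all prey gone), Harris's Hawk (all prey gone), Kit Fox (all prey gone), Rattlesnake (all prey gone) → extinct.
No further losses. Total secondary extinctions: 8.

8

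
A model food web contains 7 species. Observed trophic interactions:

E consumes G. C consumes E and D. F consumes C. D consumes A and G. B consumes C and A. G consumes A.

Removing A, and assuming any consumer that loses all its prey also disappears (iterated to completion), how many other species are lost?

6

Remove A.
Round 1: G (all prey gone) → extinct.
Round 2: D (all prey gone), E (all prey gone) → extinct.
Round 3: C (all prey gone) → extinct.
Round 4: F (all prey gone), B (all prey gone) → extinct.
No further losses. Total secondary extinctions: 6.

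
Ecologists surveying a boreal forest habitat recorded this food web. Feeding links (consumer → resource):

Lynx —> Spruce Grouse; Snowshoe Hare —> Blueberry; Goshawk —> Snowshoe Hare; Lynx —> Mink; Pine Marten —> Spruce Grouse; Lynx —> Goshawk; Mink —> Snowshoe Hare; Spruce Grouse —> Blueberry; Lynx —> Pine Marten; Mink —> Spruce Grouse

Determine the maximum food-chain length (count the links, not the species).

3 links

One longest chain: Blueberry → Spruce Grouse → Pine Marten → Lynx.
It has 4 species and 3 links.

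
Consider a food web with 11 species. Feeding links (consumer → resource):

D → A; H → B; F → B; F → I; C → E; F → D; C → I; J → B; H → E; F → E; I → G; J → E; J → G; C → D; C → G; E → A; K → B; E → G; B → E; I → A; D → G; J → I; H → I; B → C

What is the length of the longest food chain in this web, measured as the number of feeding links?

One longest chain: A → I → C → B → H.
It has 5 species and 4 links.

4 links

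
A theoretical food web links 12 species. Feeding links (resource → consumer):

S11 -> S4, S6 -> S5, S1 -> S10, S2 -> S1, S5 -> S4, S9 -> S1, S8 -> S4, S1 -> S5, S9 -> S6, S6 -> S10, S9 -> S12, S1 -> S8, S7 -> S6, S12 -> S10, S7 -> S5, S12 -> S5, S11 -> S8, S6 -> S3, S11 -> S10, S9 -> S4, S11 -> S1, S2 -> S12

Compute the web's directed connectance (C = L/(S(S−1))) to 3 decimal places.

The web has S = 12 species and L = 22 feeding links.
C = L / (S(S−1)) = 22 / 132 = 0.1667 ≈ 0.167.

C = 0.167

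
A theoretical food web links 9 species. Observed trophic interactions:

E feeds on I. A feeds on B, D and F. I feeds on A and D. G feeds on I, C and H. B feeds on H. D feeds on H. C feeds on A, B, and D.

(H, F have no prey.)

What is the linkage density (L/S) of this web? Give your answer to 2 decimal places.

There are L = 14 links among S = 9 species.
L/S = 14/9 = 1.5556 ≈ 1.56.

L/S = 1.56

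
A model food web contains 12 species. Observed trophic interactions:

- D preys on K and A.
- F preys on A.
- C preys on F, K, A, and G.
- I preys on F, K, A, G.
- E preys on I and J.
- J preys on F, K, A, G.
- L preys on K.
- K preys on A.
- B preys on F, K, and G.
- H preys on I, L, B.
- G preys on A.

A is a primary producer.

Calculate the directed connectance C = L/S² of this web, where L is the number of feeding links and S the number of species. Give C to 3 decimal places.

C = 0.181

The web has S = 12 species and L = 26 feeding links.
C = L / S² = 26 / 144 = 0.1806 ≈ 0.181.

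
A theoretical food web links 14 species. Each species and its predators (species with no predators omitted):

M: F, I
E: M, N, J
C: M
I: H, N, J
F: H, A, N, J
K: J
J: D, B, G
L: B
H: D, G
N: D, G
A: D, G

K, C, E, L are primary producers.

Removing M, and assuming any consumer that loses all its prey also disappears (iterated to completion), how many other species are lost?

Remove M.
Round 1: F (all prey gone), I (all prey gone) → extinct.
Round 2: H (all prey gone), A (all prey gone) → extinct.
No further losses. Total secondary extinctions: 4.

4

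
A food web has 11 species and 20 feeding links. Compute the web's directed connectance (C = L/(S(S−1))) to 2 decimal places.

C = 0.18

The web has S = 11 species and L = 20 feeding links.
C = L / (S(S−1)) = 20 / 110 = 0.1818 ≈ 0.18.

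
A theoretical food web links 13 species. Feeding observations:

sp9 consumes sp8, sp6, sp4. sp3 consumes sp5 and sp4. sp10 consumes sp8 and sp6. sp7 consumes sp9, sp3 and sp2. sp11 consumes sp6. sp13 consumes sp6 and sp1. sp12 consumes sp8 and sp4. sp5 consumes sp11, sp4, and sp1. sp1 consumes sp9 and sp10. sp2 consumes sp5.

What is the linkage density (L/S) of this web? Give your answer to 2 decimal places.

L/S = 1.62

There are L = 21 links among S = 13 species.
L/S = 21/13 = 1.6154 ≈ 1.62.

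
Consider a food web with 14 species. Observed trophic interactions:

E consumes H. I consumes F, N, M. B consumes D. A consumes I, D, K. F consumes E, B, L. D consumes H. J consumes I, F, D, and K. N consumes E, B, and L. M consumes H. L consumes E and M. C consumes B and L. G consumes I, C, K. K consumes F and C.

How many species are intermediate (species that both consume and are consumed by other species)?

Intermediate species (has both prey and predators): E, M, D, L, B, N, F, C, I, K.
Count: 10.

10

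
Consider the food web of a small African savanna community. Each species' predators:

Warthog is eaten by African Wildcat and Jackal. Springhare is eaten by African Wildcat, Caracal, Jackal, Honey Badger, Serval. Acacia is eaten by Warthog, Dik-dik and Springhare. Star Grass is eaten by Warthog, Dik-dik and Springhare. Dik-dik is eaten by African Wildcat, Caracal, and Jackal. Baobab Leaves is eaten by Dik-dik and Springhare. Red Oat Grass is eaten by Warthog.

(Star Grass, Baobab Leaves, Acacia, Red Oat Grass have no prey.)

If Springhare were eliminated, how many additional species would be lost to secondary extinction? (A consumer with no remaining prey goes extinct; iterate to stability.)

2

Remove Springhare.
Round 1: Serval (all prey gone), Honey Badger (all prey gone) → extinct.
No further losses. Total secondary extinctions: 2.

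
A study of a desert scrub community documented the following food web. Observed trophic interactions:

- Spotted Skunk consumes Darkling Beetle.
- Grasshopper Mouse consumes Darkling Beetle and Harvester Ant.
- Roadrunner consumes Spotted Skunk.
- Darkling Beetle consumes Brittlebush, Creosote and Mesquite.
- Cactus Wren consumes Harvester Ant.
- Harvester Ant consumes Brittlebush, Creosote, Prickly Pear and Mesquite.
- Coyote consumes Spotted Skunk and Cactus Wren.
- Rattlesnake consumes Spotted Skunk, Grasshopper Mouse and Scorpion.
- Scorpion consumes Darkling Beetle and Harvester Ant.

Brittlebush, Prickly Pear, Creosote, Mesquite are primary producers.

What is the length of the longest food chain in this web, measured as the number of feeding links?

3 links

One longest chain: Brittlebush → Harvester Ant → Scorpion → Rattlesnake.
It has 4 species and 3 links.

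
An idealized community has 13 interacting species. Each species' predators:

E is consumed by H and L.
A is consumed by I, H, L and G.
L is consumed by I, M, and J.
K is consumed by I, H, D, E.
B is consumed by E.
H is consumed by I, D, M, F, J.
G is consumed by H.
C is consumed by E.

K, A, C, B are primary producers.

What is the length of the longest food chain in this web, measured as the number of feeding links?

One longest chain: K → E → L → J.
It has 4 species and 3 links.

3 links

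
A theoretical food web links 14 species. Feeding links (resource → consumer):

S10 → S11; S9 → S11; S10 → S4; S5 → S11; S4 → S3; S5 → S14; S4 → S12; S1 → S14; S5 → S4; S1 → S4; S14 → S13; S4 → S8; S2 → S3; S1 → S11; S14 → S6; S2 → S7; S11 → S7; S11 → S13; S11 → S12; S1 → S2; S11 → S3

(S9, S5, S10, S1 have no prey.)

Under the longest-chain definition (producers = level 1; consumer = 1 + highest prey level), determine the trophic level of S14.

Trophic level 2

S5 is a producer → level 1.
S14 eats S5 (level 1); other prey at levels: S1 1 → level 2.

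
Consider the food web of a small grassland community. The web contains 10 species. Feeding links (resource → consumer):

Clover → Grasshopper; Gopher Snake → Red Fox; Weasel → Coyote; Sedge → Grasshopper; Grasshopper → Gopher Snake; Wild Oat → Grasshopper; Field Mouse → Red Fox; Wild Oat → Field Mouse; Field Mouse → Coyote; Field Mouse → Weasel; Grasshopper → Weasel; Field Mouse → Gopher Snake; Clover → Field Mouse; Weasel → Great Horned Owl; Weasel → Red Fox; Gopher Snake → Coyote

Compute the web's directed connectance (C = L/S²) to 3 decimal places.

C = 0.160

The web has S = 10 species and L = 16 feeding links.
C = L / S² = 16 / 100 = 0.1600 ≈ 0.160.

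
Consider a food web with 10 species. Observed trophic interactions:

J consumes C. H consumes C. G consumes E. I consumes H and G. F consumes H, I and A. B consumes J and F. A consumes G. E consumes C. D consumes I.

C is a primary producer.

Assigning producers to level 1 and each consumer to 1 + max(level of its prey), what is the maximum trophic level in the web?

Producers (level 1): C.
C → E → G → A → F → B gives B level 6.
No species has a prey at level 6, so no species reaches level 7.

6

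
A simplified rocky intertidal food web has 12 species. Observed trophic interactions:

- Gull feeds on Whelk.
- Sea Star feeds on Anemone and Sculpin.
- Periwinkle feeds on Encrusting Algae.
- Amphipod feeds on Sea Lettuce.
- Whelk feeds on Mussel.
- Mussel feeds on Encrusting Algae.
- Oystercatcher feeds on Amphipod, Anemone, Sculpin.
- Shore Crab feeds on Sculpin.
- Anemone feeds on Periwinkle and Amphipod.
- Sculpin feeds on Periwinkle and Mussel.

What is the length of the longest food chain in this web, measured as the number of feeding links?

One longest chain: Encrusting Algae → Periwinkle → Anemone → Sea Star.
It has 4 species and 3 links.

3 links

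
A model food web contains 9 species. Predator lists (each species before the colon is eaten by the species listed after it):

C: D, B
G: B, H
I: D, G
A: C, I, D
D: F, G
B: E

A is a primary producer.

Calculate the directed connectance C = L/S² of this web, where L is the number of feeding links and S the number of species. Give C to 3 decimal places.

The web has S = 9 species and L = 12 feeding links.
C = L / S² = 12 / 81 = 0.1481 ≈ 0.148.

C = 0.148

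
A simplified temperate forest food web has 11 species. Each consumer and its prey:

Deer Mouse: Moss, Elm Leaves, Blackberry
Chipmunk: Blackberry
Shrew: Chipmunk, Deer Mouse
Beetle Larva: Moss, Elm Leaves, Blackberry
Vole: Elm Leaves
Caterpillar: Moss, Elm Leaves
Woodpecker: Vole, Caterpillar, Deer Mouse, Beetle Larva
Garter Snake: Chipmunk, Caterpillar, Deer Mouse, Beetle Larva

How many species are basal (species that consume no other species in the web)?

3

Basal species (no prey listed): Moss, Elm Leaves, Blackberry.
Count: 3.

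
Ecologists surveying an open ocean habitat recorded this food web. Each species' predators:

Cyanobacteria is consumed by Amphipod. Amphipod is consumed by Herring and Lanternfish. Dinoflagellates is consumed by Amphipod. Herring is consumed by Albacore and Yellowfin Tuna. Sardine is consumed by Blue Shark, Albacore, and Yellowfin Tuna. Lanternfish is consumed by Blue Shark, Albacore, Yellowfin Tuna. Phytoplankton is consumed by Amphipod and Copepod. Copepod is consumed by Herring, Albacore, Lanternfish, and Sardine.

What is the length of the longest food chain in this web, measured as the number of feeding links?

3 links

One longest chain: Phytoplankton → Copepod → Sardine → Yellowfin Tuna.
It has 4 species and 3 links.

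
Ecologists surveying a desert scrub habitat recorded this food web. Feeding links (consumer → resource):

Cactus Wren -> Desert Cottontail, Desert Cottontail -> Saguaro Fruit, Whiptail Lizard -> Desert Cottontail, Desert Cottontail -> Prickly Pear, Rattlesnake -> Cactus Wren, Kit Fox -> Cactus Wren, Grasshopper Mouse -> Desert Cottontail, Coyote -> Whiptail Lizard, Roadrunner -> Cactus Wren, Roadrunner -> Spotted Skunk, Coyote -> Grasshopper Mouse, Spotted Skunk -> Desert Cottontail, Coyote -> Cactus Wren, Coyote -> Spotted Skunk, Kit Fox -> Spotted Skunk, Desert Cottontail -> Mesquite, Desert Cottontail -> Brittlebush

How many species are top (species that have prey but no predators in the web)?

Top species (has prey, but nothing eats it): Roadrunner, Rattlesnake, Coyote, Kit Fox.
Count: 4.

4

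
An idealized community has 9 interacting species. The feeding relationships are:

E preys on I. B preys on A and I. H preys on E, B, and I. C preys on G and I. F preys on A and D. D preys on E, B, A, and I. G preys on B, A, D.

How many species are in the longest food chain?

5 species

One longest chain: I → B → D → G → C.
It has 5 species and 4 links.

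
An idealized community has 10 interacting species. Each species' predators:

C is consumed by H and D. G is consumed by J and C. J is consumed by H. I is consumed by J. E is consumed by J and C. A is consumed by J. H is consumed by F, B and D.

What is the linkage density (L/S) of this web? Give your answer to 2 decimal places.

There are L = 12 links among S = 10 species.
L/S = 12/10 = 1.2000 ≈ 1.20.

L/S = 1.20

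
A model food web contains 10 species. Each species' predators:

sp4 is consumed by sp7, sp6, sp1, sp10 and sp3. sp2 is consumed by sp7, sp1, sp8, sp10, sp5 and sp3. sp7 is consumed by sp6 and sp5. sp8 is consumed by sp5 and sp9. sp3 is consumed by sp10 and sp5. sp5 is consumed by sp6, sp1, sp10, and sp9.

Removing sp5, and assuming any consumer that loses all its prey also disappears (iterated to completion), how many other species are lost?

0

Remove sp5.
Every predator of it retains at least one other prey: sp9 still has sp8; sp10 still has sp4, sp2, sp3; sp1 still has sp4, sp2; sp6 still has sp4, sp7.
No consumer loses all prey, so no secondary extinctions occur.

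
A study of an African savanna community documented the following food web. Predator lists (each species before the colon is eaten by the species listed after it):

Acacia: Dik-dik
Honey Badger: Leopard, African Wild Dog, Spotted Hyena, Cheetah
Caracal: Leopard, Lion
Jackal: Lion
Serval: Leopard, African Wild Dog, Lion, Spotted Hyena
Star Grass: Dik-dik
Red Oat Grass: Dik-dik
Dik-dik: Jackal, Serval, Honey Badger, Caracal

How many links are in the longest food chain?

One longest chain: Acacia → Dik-dik → Serval → Leopard.
It has 4 species and 3 links.

3 links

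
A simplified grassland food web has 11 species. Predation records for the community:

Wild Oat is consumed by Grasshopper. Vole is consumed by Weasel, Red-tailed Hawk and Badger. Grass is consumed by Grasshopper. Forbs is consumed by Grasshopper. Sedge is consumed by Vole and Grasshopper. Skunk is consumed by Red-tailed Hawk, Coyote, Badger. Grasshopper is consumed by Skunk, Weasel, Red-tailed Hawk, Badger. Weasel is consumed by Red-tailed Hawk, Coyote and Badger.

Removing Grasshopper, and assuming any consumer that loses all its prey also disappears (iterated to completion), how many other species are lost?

Remove Grasshopper.
Round 1: Skunk (all prey gone) → extinct.
No further losses. Total secondary extinctions: 1.

1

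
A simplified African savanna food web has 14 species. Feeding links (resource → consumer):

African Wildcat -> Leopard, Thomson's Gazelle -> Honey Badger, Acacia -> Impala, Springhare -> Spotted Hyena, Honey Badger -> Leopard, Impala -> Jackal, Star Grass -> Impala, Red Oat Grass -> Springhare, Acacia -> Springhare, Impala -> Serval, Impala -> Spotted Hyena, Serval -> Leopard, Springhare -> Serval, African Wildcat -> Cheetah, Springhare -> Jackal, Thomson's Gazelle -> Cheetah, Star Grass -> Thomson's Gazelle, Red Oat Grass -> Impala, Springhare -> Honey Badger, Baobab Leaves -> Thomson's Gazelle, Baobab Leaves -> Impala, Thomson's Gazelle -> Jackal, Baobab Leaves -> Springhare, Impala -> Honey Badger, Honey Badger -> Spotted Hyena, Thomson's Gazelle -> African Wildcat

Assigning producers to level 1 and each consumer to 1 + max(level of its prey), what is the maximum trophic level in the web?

4

Producers (level 1): Baobab Leaves, Star Grass, Acacia, Red Oat Grass.
Baobab Leaves → Impala → Honey Badger → Spotted Hyena gives Spotted Hyena level 4.
No species has a prey at level 4, so no species reaches level 5.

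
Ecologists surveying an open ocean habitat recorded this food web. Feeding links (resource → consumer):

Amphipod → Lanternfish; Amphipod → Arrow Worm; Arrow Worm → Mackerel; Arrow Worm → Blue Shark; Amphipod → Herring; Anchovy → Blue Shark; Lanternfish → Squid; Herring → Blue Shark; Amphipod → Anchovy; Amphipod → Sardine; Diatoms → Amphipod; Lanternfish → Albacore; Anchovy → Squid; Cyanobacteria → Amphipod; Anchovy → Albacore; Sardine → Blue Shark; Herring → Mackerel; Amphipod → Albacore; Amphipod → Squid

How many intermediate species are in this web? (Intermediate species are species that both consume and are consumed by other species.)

6

Intermediate species (has both prey and predators): Amphipod, Anchovy, Sardine, Arrow Worm, Lanternfish, Herring.
Count: 6.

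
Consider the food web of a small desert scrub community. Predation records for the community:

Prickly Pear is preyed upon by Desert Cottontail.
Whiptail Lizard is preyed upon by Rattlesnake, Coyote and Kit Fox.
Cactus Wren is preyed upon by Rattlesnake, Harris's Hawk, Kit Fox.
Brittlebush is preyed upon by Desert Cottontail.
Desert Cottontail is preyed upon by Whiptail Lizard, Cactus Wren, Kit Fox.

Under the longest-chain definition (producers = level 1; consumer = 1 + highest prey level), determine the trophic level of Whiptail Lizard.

Trophic level 3

Brittlebush is a producer → level 1.
Desert Cottontail eats Brittlebush (level 1); other prey at levels: Prickly Pear 1 → level 2.
Whiptail Lizard eats Desert Cottontail → level 3.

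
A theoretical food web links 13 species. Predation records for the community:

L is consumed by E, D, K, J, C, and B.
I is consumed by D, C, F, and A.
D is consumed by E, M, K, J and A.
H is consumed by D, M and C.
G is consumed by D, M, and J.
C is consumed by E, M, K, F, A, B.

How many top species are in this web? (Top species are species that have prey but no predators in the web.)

Top species (has prey, but nothing eats it): J, A, M, F, E, K, B.
Count: 7.

7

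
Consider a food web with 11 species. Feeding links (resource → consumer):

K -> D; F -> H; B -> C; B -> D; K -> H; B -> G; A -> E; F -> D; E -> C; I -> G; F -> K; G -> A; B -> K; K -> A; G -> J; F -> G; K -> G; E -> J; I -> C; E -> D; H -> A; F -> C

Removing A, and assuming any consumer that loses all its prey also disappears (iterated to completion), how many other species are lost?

Remove A.
Round 1: E (all prey gone) → extinct.
No further losses. Total secondary extinctions: 1.

1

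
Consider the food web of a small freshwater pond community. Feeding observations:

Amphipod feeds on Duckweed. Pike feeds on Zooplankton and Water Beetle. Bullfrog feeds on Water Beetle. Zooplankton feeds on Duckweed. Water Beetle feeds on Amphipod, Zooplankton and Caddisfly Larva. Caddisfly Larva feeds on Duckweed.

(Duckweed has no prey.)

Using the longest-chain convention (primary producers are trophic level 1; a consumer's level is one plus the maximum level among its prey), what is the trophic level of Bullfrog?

Duckweed is a producer → level 1.
Caddisfly Larva eats Duckweed → level 2.
Water Beetle eats Caddisfly Larva (level 2); other prey at levels: Amphipod 2, Zooplankton 2 → level 3.
Bullfrog eats Water Beetle → level 4.

Trophic level 4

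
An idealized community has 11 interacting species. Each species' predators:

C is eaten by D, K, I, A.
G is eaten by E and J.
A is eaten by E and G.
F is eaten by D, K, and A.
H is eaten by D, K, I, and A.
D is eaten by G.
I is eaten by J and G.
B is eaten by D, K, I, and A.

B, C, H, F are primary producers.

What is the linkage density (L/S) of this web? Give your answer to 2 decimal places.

There are L = 22 links among S = 11 species.
L/S = 22/11 = 2.0000 ≈ 2.00.

L/S = 2.00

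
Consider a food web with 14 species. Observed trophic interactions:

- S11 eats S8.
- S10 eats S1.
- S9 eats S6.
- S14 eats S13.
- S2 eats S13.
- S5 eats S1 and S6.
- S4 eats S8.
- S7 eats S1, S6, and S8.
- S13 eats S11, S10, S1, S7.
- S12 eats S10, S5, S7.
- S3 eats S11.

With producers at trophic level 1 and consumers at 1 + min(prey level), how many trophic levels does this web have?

3

Producers (level 1): S6, S8, S1.
Following each consumer down to its lowest-level prey: S1 → S10 → S12 (levels 1 through 3).
All prey of S12 (S10 2, S7 2, S5 2) are at level 2 or above, so S12 is at level 1 + 2 = 3.
Every consumer has at least one prey at level 2 or below, so none exceeds level 3.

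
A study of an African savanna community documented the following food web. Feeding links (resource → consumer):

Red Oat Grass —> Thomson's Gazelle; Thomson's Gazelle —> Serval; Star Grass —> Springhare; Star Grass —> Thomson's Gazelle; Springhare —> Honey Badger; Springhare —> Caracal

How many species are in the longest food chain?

3 species

One longest chain: Star Grass → Springhare → Caracal.
It has 3 species and 2 links.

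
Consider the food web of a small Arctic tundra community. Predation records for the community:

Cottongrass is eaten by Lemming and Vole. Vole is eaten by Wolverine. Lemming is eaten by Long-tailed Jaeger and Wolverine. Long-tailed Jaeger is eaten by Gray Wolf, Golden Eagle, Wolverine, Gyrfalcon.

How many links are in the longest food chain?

3 links

One longest chain: Cottongrass → Lemming → Long-tailed Jaeger → Gyrfalcon.
It has 4 species and 3 links.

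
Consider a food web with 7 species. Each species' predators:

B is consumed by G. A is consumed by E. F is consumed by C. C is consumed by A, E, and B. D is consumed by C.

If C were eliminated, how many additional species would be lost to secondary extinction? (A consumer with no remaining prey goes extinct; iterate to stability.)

Remove C.
Round 1: A (all prey gone), B (all prey gone) → extinct.
Round 2: G (all prey gone), E (all prey gone) → extinct.
No further losses. Total secondary extinctions: 4.

4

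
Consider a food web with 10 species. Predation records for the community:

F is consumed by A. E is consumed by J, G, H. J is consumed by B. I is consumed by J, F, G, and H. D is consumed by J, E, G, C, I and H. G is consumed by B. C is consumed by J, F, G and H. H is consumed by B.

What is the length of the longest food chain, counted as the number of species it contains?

One longest chain: D → E → G → B.
It has 4 species and 3 links.

4 species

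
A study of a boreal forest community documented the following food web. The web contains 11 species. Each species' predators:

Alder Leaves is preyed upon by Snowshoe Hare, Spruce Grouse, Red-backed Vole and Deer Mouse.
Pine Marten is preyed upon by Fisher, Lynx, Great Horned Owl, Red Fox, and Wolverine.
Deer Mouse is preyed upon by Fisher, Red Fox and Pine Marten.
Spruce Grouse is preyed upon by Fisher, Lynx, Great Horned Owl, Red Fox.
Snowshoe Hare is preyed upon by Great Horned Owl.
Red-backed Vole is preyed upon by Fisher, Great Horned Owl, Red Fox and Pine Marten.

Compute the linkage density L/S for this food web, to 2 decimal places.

There are L = 21 links among S = 11 species.
L/S = 21/11 = 1.9091 ≈ 1.91.

L/S = 1.91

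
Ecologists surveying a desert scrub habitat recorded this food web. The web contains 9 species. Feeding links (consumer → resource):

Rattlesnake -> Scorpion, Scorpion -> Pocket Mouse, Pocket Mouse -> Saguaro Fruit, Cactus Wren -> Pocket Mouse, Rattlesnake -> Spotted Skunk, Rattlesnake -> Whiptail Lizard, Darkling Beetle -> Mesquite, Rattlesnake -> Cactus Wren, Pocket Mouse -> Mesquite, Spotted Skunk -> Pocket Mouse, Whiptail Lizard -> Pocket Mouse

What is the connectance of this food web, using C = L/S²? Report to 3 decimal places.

The web has S = 9 species and L = 11 feeding links.
C = L / S² = 11 / 81 = 0.1358 ≈ 0.136.

C = 0.136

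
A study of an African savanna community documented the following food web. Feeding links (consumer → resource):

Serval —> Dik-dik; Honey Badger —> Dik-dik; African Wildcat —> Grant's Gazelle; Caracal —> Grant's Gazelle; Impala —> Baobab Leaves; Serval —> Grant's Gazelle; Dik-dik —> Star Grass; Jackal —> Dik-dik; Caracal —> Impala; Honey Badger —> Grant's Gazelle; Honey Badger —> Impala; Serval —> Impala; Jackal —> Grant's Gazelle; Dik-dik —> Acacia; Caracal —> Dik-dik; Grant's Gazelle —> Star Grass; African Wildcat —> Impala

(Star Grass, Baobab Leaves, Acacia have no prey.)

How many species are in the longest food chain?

One longest chain: Star Grass → Dik-dik → Honey Badger.
It has 3 species and 2 links.

3 species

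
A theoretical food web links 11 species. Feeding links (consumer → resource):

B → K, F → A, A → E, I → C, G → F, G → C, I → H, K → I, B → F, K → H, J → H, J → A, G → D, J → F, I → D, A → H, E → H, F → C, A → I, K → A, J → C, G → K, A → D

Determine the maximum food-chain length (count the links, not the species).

One longest chain: H → E → A → F → G.
It has 5 species and 4 links.

4 links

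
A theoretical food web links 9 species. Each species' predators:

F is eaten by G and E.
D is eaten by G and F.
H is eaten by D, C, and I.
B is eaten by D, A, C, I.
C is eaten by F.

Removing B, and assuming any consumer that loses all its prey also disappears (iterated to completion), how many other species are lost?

Remove B.
Round 1: A (all prey gone) → extinct.
No further losses. Total secondary extinctions: 1.

1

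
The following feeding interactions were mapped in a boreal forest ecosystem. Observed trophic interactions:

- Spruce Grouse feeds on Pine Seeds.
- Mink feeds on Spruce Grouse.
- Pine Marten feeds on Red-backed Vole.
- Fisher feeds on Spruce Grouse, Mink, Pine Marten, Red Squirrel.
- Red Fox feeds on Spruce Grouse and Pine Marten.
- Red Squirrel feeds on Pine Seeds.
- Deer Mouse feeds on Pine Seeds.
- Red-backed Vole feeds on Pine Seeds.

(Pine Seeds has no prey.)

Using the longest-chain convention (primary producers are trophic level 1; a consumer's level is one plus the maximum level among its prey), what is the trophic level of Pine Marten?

Pine Seeds is a producer → level 1.
Red-backed Vole eats Pine Seeds → level 2.
Pine Marten eats Red-backed Vole → level 3.

Trophic level 3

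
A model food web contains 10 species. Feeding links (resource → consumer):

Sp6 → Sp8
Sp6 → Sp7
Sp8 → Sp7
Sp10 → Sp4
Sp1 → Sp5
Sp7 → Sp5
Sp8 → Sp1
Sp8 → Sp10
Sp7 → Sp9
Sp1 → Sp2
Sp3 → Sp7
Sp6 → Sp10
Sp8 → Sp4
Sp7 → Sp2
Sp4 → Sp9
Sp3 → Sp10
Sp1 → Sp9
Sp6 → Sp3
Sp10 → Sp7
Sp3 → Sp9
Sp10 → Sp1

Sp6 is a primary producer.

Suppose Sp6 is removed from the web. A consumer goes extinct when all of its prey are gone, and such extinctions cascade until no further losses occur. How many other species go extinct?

Remove Sp6.
Round 1: Sp8 (all prey gone), Sp3 (all prey gone) → extinct.
Round 2: Sp10 (all prey gone) → extinct.
Round 3: Sp1 (all prey gone), Sp7 (all prey gone), Sp4 (all prey gone) → extinct.
Round 4: Sp9 (all prey gone), Sp5 (all prey gone), Sp2 (all prey gone) → extinct.
No further losses. Total secondary extinctions: 9.

9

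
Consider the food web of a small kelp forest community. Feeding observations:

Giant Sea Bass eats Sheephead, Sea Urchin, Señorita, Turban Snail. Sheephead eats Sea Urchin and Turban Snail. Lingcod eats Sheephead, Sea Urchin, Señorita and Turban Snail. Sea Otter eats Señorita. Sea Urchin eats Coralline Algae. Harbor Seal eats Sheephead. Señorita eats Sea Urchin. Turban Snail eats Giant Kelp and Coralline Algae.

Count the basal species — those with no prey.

2

Basal species (no prey listed): Giant Kelp, Coralline Algae.
Count: 2.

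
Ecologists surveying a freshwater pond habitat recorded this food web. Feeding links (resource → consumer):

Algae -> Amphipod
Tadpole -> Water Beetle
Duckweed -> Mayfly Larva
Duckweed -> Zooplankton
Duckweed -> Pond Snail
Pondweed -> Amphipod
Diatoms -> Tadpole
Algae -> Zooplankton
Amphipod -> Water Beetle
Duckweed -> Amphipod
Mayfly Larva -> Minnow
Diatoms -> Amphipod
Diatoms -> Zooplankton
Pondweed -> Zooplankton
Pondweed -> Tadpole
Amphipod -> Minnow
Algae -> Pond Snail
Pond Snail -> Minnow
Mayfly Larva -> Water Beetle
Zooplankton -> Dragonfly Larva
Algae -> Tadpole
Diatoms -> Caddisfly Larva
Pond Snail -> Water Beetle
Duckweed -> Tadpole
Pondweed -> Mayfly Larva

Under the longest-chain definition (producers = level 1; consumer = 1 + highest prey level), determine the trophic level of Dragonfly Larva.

Duckweed is a producer → level 1.
Zooplankton eats Duckweed (level 1); other prey at levels: Algae 1, Pondweed 1, Diatoms 1 → level 2.
Dragonfly Larva eats Zooplankton → level 3.

Trophic level 3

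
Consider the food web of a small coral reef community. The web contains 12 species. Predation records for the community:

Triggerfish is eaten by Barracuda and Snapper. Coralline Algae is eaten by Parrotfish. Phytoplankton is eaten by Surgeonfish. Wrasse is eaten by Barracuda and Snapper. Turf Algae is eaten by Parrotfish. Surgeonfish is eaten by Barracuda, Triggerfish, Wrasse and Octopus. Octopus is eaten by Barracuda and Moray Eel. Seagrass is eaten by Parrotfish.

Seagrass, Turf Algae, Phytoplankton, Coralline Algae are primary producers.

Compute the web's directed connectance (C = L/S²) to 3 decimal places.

The web has S = 12 species and L = 14 feeding links.
C = L / S² = 14 / 144 = 0.0972 ≈ 0.097.

C = 0.097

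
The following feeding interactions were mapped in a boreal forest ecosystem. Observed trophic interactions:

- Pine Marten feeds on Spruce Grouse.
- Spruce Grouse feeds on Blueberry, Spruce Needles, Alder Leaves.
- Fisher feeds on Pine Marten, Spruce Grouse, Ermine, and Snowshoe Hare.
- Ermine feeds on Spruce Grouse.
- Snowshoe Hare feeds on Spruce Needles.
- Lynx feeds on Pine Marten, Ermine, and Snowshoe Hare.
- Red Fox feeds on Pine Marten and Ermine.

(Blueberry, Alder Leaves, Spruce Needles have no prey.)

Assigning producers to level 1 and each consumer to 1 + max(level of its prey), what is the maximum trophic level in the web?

4

Producers (level 1): Blueberry, Alder Leaves, Spruce Needles.
Blueberry → Spruce Grouse → Ermine → Lynx gives Lynx level 4.
No species has a prey at level 4, so no species reaches level 5.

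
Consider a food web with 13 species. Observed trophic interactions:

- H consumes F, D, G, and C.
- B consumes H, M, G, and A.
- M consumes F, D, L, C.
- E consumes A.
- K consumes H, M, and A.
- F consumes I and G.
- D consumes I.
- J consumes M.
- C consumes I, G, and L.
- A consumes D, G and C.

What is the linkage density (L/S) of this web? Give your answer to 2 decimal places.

L/S = 2.00

There are L = 26 links among S = 13 species.
L/S = 26/13 = 2.0000 ≈ 2.00.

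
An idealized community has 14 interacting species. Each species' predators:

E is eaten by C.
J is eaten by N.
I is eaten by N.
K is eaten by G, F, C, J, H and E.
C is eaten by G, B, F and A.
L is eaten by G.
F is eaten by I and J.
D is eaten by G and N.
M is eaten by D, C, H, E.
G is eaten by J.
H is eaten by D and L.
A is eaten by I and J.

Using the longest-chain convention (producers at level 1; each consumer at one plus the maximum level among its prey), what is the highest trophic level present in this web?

6

Producers (level 1): K, M.
K → E → C → A → J → N gives N level 6.
No species has a prey at level 6, so no species reaches level 7.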